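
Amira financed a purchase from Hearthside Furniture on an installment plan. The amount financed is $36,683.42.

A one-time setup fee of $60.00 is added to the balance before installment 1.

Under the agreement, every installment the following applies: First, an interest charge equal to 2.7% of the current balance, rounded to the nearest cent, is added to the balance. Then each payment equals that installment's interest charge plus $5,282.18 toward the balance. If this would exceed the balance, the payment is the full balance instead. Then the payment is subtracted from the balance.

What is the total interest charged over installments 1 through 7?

$3,949.51

Installment 1: $36,743.42 +$992.07 interest = $37,735.49; pay $6,274.25 → $31,461.24
Installment 2: $31,461.24 +$849.45 interest = $32,310.69; pay $6,131.63 → $26,179.06
Installment 3: $26,179.06 +$706.83 interest = $26,885.89; pay $5,989.01 → $20,896.88
Installment 4: $20,896.88 +$564.22 interest = $21,461.10; pay $5,846.40 → $15,614.70
Installment 5: $15,614.70 +$421.60 interest = $16,036.30; pay $5,703.78 → $10,332.52
Installment 6: $10,332.52 +$278.98 interest = $10,611.50; pay $5,561.16 → $5,050.34
Installment 7: $5,050.34 +$136.36 interest = $5,186.70; pay $5,186.70 → $0.00
Total interest: $992.07 + $849.45 + $706.83 + $564.22 + $421.60 + $278.98 + $136.36 = $3,949.51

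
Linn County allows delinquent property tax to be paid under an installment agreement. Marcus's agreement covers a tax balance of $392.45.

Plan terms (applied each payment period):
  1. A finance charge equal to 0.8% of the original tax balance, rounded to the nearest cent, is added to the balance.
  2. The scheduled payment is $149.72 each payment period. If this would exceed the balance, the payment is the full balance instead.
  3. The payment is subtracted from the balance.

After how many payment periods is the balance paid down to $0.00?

Payment period 1: $392.45 +$3.14 interest = $395.59; pay $149.72 → $245.87
Payment period 2: $245.87 +$3.14 interest = $249.01; pay $149.72 → $99.29
Payment period 3: $99.29 +$3.14 interest = $102.43; pay $102.43 → $0.00
Balance reaches $0.00 in payment period 3.

3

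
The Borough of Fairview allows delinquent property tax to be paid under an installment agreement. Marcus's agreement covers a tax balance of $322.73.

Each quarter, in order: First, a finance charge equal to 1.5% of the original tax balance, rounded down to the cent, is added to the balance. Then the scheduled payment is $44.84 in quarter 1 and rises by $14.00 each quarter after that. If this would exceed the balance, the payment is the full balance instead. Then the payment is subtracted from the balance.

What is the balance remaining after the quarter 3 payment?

# | Opening | Interest | Payment | End bal
1 | $322.73 | $4.84 | $44.84 | $282.73
2 | $282.73 | $4.84 | $58.84 | $228.73
3 | $228.73 | $4.84 | $72.84 | $160.73

$160.73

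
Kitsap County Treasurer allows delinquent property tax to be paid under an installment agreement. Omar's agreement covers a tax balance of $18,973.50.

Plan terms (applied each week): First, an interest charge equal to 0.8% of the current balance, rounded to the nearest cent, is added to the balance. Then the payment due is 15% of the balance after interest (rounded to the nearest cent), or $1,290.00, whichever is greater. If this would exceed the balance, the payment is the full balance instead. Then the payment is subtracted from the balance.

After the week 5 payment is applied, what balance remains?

$8,760.82

Week 1: $18,973.50 +$151.79 interest = $19,125.29; pay $2,868.79 → $16,256.50
Week 2: $16,256.50 +$130.05 interest = $16,386.55; pay $2,457.98 → $13,928.57
Week 3: $13,928.57 +$111.43 interest = $14,040.00; pay $2,106.00 → $11,934.00
Week 4: $11,934.00 +$95.47 interest = $12,029.47; pay $1,804.42 → $10,225.05
Week 5: $10,225.05 +$81.80 interest = $10,306.85; pay $1,546.03 → $8,760.82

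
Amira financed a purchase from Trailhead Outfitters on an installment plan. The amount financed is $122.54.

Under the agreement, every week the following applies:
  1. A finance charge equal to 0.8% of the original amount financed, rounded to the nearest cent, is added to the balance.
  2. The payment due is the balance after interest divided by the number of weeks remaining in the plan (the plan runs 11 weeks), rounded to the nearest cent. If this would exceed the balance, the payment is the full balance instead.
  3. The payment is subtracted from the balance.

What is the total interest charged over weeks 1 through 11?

$10.78

Week 1: $122.54 +$0.98 interest = $123.52; pay $11.23 → $112.29
Week 2: $112.29 +$0.98 interest = $113.27; pay $11.33 → $101.94
Week 3: $101.94 +$0.98 interest = $102.92; pay $11.44 → $91.48
Week 4: $91.48 +$0.98 interest = $92.46; pay $11.56 → $80.90
Week 5: $80.90 +$0.98 interest = $81.88; pay $11.70 → $70.18
Week 6: $70.18 +$0.98 interest = $71.16; pay $11.86 → $59.30
Week 7: $59.30 +$0.98 interest = $60.28; pay $12.06 → $48.22
Week 8: $48.22 +$0.98 interest = $49.20; pay $12.30 → $36.90
Week 9: $36.90 +$0.98 interest = $37.88; pay $12.63 → $25.25
Week 10: $25.25 +$0.98 interest = $26.23; pay $13.12 → $13.11
Week 11: $13.11 +$0.98 interest = $14.09; pay $14.09 → $0.00
Total interest: $0.98 + $0.98 + $0.98 + $0.98 + $0.98 + $0.98 + $0.98 + $0.98 + $0.98 + $0.98 + $0.98 = $10.78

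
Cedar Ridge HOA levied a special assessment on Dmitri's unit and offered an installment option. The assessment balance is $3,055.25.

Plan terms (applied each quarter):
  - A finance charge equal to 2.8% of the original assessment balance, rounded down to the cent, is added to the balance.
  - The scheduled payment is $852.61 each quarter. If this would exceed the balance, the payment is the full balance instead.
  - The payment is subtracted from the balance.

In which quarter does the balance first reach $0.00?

# | Opening | Interest | Payment | End bal
1 | $3,055.25 | $85.54 | $852.61 | $2,288.18
2 | $2,288.18 | $85.54 | $852.61 | $1,521.11
3 | $1,521.11 | $85.54 | $852.61 | $754.04
4 | $754.04 | $85.54 | $839.58 | $0.00
Balance reaches $0.00 in quarter 4.

4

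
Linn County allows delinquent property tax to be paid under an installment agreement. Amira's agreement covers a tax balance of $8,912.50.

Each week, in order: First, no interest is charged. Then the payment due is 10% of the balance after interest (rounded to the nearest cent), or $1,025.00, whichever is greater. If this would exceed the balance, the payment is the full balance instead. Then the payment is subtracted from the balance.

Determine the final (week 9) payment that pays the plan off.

$712.50

# | Opening | Payment | End bal
1 | $8,912.50 | $1,025.00 | $7,887.50
2 | $7,887.50 | $1,025.00 | $6,862.50
3 | $6,862.50 | $1,025.00 | $5,837.50
4 | $5,837.50 | $1,025.00 | $4,812.50
5 | $4,812.50 | $1,025.00 | $3,787.50
6 | $3,787.50 | $1,025.00 | $2,762.50
7 | $2,762.50 | $1,025.00 | $1,737.50
8 | $1,737.50 | $1,025.00 | $712.50
9 | $712.50 | $712.50 | $0.00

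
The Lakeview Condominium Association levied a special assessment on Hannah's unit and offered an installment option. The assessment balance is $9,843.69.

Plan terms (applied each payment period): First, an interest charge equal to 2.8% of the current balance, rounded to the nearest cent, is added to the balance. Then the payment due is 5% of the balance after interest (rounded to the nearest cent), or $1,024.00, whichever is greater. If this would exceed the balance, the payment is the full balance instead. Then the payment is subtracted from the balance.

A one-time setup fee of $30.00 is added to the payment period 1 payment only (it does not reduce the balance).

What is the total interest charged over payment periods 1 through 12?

$1,786.89

Payment period 1: opening $9,843.69; interest $275.62 → $10,119.31; payment $1,024.00 (+ $30.00 fee); balance $9,095.31
Payment period 2: opening $9,095.31; interest $254.67 → $9,349.98; payment $1,024.00; balance $8,325.98
Payment period 3: opening $8,325.98; interest $233.13 → $8,559.11; payment $1,024.00; balance $7,535.11
Payment period 4: opening $7,535.11; interest $210.98 → $7,746.09; payment $1,024.00; balance $6,722.09
Payment period 5: opening $6,722.09; interest $188.22 → $6,910.31; payment $1,024.00; balance $5,886.31
Payment period 6: opening $5,886.31; interest $164.82 → $6,051.13; payment $1,024.00; balance $5,027.13
Payment period 7: opening $5,027.13; interest $140.76 → $5,167.89; payment $1,024.00; balance $4,143.89
Payment period 8: opening $4,143.89; interest $116.03 → $4,259.92; payment $1,024.00; balance $3,235.92
Payment period 9: opening $3,235.92; interest $90.61 → $3,326.53; payment $1,024.00; balance $2,302.53
Payment period 10: opening $2,302.53; interest $64.47 → $2,367.00; payment $1,024.00; balance $1,343.00
Payment period 11: opening $1,343.00; interest $37.60 → $1,380.60; payment $1,024.00; balance $356.60
Payment period 12: opening $356.60; interest $9.98 → $366.58; payment $366.58; balance $0.00
Total interest: $275.62 + $254.67 + $233.13 + $210.98 + $188.22 + $164.82 + $140.76 + $116.03 + $90.61 + $64.47 + $37.60 + $9.98 = $1,786.89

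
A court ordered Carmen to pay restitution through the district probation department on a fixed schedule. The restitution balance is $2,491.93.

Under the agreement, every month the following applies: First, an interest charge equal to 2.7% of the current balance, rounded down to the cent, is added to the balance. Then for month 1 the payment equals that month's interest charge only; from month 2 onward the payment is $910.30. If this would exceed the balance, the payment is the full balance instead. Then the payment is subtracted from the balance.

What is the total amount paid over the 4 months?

# | Opening | Interest | Payment | End bal
1 | $2,491.93 | $67.28 | $67.28 | $2,491.93
2 | $2,491.93 | $67.28 | $910.30 | $1,648.91
3 | $1,648.91 | $44.52 | $910.30 | $783.13
4 | $783.13 | $21.14 | $804.27 | $0.00
Total paid: $2,692.15

$2,692.15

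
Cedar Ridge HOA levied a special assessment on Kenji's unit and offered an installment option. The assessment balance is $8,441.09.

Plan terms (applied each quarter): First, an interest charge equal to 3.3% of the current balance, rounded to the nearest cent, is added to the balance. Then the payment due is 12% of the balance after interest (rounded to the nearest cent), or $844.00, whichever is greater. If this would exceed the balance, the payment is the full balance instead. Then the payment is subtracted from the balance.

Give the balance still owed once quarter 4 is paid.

$5,706.11

Quarter 1: opening $8,441.09; interest $278.56 → $8,719.65; payment $1,046.36; balance $7,673.29
Quarter 2: opening $7,673.29; interest $253.22 → $7,926.51; payment $951.18; balance $6,975.33
Quarter 3: opening $6,975.33; interest $230.19 → $7,205.52; payment $864.66; balance $6,340.86
Quarter 4: opening $6,340.86; interest $209.25 → $6,550.11; payment $844.00; balance $5,706.11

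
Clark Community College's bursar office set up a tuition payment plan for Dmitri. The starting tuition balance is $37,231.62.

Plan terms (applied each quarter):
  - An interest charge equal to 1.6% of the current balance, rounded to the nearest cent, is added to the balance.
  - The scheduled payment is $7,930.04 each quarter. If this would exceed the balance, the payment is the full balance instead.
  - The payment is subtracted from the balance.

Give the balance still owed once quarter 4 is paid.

$7,182.66

# | Opening | Interest | Payment | End bal
1 | $37,231.62 | $595.71 | $7,930.04 | $29,897.29
2 | $29,897.29 | $478.36 | $7,930.04 | $22,445.61
3 | $22,445.61 | $359.13 | $7,930.04 | $14,874.70
4 | $14,874.70 | $238.00 | $7,930.04 | $7,182.66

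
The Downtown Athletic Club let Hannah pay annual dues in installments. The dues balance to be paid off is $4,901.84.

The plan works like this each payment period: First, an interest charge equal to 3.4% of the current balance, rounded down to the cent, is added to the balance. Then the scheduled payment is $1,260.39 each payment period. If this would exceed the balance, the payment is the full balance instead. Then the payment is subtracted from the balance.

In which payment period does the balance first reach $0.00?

Payment period 1: $4,901.84 +$166.66 interest = $5,068.50; pay $1,260.39 → $3,808.11
Payment period 2: $3,808.11 +$129.47 interest = $3,937.58; pay $1,260.39 → $2,677.19
Payment period 3: $2,677.19 +$91.02 interest = $2,768.21; pay $1,260.39 → $1,507.82
Payment period 4: $1,507.82 +$51.26 interest = $1,559.08; pay $1,260.39 → $298.69
Payment period 5: $298.69 +$10.15 interest = $308.84; pay $308.84 → $0.00
Balance reaches $0.00 in payment period 5.

5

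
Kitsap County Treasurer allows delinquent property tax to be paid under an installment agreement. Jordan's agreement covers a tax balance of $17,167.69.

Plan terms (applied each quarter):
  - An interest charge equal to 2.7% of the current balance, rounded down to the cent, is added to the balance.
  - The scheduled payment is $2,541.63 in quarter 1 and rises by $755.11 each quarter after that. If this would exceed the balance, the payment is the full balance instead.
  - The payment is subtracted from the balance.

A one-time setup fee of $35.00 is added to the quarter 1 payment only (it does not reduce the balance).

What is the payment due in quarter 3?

$4,051.85

Quarter 1: $17,167.69 +$463.52 interest = $17,631.21; pay $2,541.63 (+ $35.00 fee) → $15,089.58
Quarter 2: $15,089.58 +$407.41 interest = $15,496.99; pay $3,296.74 → $12,200.25
Quarter 3: $12,200.25 +$329.40 interest = $12,529.65; pay $4,051.85 → $8,477.80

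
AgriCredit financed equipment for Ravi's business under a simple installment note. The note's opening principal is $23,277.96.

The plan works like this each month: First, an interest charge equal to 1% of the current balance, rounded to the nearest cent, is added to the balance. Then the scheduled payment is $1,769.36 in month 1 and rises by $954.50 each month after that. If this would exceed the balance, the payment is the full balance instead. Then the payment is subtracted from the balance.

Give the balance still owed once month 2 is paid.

# | Opening | Interest | Payment | End bal
1 | $23,277.96 | $232.78 | $1,769.36 | $21,741.38
2 | $21,741.38 | $217.41 | $2,723.86 | $19,234.93

$19,234.93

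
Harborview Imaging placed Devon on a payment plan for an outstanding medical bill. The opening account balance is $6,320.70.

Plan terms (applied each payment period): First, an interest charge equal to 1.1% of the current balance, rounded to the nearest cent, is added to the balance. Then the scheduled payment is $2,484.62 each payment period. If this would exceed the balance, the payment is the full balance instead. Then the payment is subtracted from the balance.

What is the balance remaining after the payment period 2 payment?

$1,463.95

Payment period 1: opening $6,320.70; interest $69.53 → $6,390.23; payment $2,484.62; balance $3,905.61
Payment period 2: opening $3,905.61; interest $42.96 → $3,948.57; payment $2,484.62; balance $1,463.95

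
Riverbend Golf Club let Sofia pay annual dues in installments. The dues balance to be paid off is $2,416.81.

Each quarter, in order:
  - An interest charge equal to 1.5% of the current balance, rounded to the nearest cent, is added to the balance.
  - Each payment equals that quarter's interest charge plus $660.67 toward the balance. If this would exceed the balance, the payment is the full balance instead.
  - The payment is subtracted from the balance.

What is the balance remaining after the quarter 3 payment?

Quarter 1: $2,416.81 +$36.25 interest = $2,453.06; pay $696.92 → $1,756.14
Quarter 2: $1,756.14 +$26.34 interest = $1,782.48; pay $687.01 → $1,095.47
Quarter 3: $1,095.47 +$16.43 interest = $1,111.90; pay $677.10 → $434.80

$434.80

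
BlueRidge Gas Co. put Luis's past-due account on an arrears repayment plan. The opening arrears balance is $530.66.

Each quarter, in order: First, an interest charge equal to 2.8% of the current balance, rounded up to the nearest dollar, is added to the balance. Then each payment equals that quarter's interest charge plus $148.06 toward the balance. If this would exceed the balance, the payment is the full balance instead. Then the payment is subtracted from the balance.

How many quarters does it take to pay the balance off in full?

Quarter 1: opening $530.66; interest $15.00 → $545.66; payment $163.06; balance $382.60
Quarter 2: opening $382.60; interest $11.00 → $393.60; payment $159.06; balance $234.54
Quarter 3: opening $234.54; interest $7.00 → $241.54; payment $155.06; balance $86.48
Quarter 4: opening $86.48; interest $3.00 → $89.48; payment $89.48; balance $0.00
Balance reaches $0.00 in quarter 4.

4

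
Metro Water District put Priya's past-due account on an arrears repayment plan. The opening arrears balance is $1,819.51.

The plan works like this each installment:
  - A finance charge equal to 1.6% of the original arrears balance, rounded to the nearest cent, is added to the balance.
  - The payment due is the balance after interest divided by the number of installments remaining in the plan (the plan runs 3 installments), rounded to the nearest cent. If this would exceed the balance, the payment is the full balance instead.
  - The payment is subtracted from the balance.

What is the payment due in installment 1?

$616.21

Installment 1: opening $1,819.51; interest $29.11 → $1,848.62; payment $616.21; balance $1,232.41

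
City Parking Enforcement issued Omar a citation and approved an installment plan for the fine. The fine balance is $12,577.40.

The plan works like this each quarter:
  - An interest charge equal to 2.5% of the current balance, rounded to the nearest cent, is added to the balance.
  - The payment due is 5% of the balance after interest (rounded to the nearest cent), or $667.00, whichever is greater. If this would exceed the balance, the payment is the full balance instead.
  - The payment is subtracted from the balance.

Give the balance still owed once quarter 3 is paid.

$11,493.05

# | Opening | Interest | Payment | End bal
1 | $12,577.40 | $314.44 | $667.00 | $12,224.84
2 | $12,224.84 | $305.62 | $667.00 | $11,863.46
3 | $11,863.46 | $296.59 | $667.00 | $11,493.05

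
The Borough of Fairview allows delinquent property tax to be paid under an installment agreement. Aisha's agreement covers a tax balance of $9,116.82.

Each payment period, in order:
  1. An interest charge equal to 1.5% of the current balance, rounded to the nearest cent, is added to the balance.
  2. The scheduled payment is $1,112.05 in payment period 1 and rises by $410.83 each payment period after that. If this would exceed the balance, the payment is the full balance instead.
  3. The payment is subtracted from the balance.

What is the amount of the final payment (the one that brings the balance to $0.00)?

Payment period 1: opening $9,116.82; interest $136.75 → $9,253.57; payment $1,112.05; balance $8,141.52
Payment period 2: opening $8,141.52; interest $122.12 → $8,263.64; payment $1,522.88; balance $6,740.76
Payment period 3: opening $6,740.76; interest $101.11 → $6,841.87; payment $1,933.71; balance $4,908.16
Payment period 4: opening $4,908.16; interest $73.62 → $4,981.78; payment $2,344.54; balance $2,637.24
Payment period 5: opening $2,637.24; interest $39.56 → $2,676.80; payment $2,676.80; balance $0.00

$2,676.80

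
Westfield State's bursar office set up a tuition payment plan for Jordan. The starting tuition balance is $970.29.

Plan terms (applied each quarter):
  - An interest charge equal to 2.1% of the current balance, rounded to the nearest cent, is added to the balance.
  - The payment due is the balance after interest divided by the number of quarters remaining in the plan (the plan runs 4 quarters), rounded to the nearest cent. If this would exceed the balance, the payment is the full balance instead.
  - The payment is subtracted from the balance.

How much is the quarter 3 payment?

$258.18

Quarter 1: opening $970.29; interest $20.38 → $990.67; payment $247.67; balance $743.00
Quarter 2: opening $743.00; interest $15.60 → $758.60; payment $252.87; balance $505.73
Quarter 3: opening $505.73; interest $10.62 → $516.35; payment $258.18; balance $258.17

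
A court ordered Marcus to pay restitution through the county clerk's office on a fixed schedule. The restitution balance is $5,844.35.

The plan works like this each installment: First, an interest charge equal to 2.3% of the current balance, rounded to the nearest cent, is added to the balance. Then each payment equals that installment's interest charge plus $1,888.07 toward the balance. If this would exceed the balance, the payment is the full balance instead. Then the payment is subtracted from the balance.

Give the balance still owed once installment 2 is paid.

$2,068.21

Installment 1: $5,844.35 +$134.42 interest = $5,978.77; pay $2,022.49 → $3,956.28
Installment 2: $3,956.28 +$90.99 interest = $4,047.27; pay $1,979.06 → $2,068.21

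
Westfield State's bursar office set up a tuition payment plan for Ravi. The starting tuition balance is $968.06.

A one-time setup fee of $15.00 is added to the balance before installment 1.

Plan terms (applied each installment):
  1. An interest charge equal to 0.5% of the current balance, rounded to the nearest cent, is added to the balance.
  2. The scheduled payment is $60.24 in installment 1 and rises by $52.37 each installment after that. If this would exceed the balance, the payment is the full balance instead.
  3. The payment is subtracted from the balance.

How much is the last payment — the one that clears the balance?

Installment 1: opening $983.06; interest $4.92 → $987.98; payment $60.24; balance $927.74
Installment 2: opening $927.74; interest $4.64 → $932.38; payment $112.61; balance $819.77
Installment 3: opening $819.77; interest $4.10 → $823.87; payment $164.98; balance $658.89
Installment 4: opening $658.89; interest $3.29 → $662.18; payment $217.35; balance $444.83
Installment 5: opening $444.83; interest $2.22 → $447.05; payment $269.72; balance $177.33
Installment 6: opening $177.33; interest $0.89 → $178.22; payment $178.22; balance $0.00

$178.22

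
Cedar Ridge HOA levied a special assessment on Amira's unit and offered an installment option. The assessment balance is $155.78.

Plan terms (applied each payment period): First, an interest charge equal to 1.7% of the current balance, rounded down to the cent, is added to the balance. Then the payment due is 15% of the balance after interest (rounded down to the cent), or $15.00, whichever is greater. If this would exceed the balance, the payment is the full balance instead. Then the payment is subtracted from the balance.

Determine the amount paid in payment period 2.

Payment period 1: $155.78 +$2.64 interest = $158.42; pay $23.76 → $134.66
Payment period 2: $134.66 +$2.28 interest = $136.94; pay $20.54 → $116.40

$20.54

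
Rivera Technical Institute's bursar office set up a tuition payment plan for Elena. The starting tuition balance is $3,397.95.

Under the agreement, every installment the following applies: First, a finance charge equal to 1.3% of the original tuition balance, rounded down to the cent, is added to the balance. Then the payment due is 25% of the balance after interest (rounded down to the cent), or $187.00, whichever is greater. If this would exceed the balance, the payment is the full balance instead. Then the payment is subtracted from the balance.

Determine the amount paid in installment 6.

Installment 1: $3,397.95 +$44.17 interest = $3,442.12; pay $860.53 → $2,581.59
Installment 2: $2,581.59 +$44.17 interest = $2,625.76; pay $656.44 → $1,969.32
Installment 3: $1,969.32 +$44.17 interest = $2,013.49; pay $503.37 → $1,510.12
Installment 4: $1,510.12 +$44.17 interest = $1,554.29; pay $388.57 → $1,165.72
Installment 5: $1,165.72 +$44.17 interest = $1,209.89; pay $302.47 → $907.42
Installment 6: $907.42 +$44.17 interest = $951.59; pay $237.89 → $713.70

$237.89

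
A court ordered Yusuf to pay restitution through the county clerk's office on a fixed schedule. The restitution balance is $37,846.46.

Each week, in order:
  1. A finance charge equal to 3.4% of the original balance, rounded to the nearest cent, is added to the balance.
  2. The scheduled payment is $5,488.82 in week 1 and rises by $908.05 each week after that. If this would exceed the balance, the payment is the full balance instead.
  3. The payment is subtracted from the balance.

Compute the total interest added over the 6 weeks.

Week 1: $37,846.46 +$1,286.78 interest = $39,133.24; pay $5,488.82 → $33,644.42
Week 2: $33,644.42 +$1,286.78 interest = $34,931.20; pay $6,396.87 → $28,534.33
Week 3: $28,534.33 +$1,286.78 interest = $29,821.11; pay $7,304.92 → $22,516.19
Week 4: $22,516.19 +$1,286.78 interest = $23,802.97; pay $8,212.97 → $15,590.00
Week 5: $15,590.00 +$1,286.78 interest = $16,876.78; pay $9,121.02 → $7,755.76
Week 6: $7,755.76 +$1,286.78 interest = $9,042.54; pay $9,042.54 → $0.00
Total interest: $1,286.78 + $1,286.78 + $1,286.78 + $1,286.78 + $1,286.78 + $1,286.78 = $7,720.68

$7,720.68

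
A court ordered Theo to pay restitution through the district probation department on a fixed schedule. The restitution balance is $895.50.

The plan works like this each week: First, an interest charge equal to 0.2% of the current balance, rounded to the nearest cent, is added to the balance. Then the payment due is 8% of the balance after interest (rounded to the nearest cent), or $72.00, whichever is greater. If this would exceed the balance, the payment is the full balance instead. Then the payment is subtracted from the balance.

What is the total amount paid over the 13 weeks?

$907.75

Week 1: opening $895.50; interest $1.79 → $897.29; payment $72.00; balance $825.29
Week 2: opening $825.29; interest $1.65 → $826.94; payment $72.00; balance $754.94
Week 3: opening $754.94; interest $1.51 → $756.45; payment $72.00; balance $684.45
Week 4: opening $684.45; interest $1.37 → $685.82; payment $72.00; balance $613.82
Week 5: opening $613.82; interest $1.23 → $615.05; payment $72.00; balance $543.05
Week 6: opening $543.05; interest $1.09 → $544.14; payment $72.00; balance $472.14
Week 7: opening $472.14; interest $0.94 → $473.08; payment $72.00; balance $401.08
Week 8: opening $401.08; interest $0.80 → $401.88; payment $72.00; balance $329.88
Week 9: opening $329.88; interest $0.66 → $330.54; payment $72.00; balance $258.54
Week 10: opening $258.54; interest $0.52 → $259.06; payment $72.00; balance $187.06
Week 11: opening $187.06; interest $0.37 → $187.43; payment $72.00; balance $115.43
Week 12: opening $115.43; interest $0.23 → $115.66; payment $72.00; balance $43.66
Week 13: opening $43.66; interest $0.09 → $43.75; payment $43.75; balance $0.00
Total paid: $907.75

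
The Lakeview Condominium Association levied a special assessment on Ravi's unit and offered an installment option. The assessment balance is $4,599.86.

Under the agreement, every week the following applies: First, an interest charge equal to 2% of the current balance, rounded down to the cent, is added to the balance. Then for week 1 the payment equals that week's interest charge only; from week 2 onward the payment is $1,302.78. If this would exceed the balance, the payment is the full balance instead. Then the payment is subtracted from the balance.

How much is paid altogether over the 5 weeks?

$4,912.58

Week 1: $4,599.86 +$91.99 interest = $4,691.85; pay $91.99 → $4,599.86
Week 2: $4,599.86 +$91.99 interest = $4,691.85; pay $1,302.78 → $3,389.07
Week 3: $3,389.07 +$67.78 interest = $3,456.85; pay $1,302.78 → $2,154.07
Week 4: $2,154.07 +$43.08 interest = $2,197.15; pay $1,302.78 → $894.37
Week 5: $894.37 +$17.88 interest = $912.25; pay $912.25 → $0.00
Total paid: $4,912.58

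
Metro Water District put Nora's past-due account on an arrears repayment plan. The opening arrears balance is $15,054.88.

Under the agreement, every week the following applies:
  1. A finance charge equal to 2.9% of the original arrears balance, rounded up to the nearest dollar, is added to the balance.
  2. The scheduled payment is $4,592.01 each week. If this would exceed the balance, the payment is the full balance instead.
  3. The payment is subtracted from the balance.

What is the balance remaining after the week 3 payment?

# | Opening | Interest | Payment | End bal
1 | $15,054.88 | $437.00 | $4,592.01 | $10,899.87
2 | $10,899.87 | $437.00 | $4,592.01 | $6,744.86
3 | $6,744.86 | $437.00 | $4,592.01 | $2,589.85

$2,589.85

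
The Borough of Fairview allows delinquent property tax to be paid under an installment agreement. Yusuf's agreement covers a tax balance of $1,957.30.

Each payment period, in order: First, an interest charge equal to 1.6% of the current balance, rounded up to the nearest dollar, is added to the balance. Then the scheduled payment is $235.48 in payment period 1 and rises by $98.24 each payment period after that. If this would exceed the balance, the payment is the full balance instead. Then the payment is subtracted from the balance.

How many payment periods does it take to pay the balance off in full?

Payment period 1: $1,957.30 +$32.00 interest = $1,989.30; pay $235.48 → $1,753.82
Payment period 2: $1,753.82 +$29.00 interest = $1,782.82; pay $333.72 → $1,449.10
Payment period 3: $1,449.10 +$24.00 interest = $1,473.10; pay $431.96 → $1,041.14
Payment period 4: $1,041.14 +$17.00 interest = $1,058.14; pay $530.20 → $527.94
Payment period 5: $527.94 +$9.00 interest = $536.94; pay $536.94 → $0.00
Balance reaches $0.00 in payment period 5.

5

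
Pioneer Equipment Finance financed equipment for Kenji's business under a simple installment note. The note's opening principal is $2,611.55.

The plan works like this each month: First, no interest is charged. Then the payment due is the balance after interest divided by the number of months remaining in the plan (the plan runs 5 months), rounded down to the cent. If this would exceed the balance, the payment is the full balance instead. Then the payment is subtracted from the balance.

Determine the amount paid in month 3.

Month 1: $2,611.55 − $522.31 → $2,089.24
Month 2: $2,089.24 − $522.31 → $1,566.93
Month 3: $1,566.93 − $522.31 → $1,044.62

$522.31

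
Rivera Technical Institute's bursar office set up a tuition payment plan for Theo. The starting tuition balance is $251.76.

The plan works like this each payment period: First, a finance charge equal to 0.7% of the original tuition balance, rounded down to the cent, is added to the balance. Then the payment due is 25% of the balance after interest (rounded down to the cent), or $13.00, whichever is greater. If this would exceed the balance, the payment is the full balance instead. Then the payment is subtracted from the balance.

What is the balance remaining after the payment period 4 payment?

# | Opening | Interest | Payment | End bal
1 | $251.76 | $1.76 | $63.38 | $190.14
2 | $190.14 | $1.76 | $47.97 | $143.93
3 | $143.93 | $1.76 | $36.42 | $109.27
4 | $109.27 | $1.76 | $27.75 | $83.28

$83.28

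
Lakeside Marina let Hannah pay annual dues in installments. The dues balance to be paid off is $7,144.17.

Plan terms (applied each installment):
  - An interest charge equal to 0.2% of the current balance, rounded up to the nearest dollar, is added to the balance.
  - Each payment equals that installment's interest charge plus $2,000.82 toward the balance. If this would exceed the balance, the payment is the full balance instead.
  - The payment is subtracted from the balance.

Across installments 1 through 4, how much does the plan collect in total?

$7,180.17

# | Opening | Interest | Payment | End bal
1 | $7,144.17 | $15.00 | $2,015.82 | $5,143.35
2 | $5,143.35 | $11.00 | $2,011.82 | $3,142.53
3 | $3,142.53 | $7.00 | $2,007.82 | $1,141.71
4 | $1,141.71 | $3.00 | $1,144.71 | $0.00
Total paid: $7,180.17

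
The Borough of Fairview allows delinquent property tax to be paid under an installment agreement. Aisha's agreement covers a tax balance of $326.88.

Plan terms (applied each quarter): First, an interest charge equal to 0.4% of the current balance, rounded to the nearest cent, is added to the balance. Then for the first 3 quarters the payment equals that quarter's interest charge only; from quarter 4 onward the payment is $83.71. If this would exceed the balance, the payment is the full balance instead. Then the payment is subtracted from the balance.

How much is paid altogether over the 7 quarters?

$334.06

# | Opening | Interest | Payment | End bal
1 | $326.88 | $1.31 | $1.31 | $326.88
2 | $326.88 | $1.31 | $1.31 | $326.88
3 | $326.88 | $1.31 | $1.31 | $326.88
4 | $326.88 | $1.31 | $83.71 | $244.48
5 | $244.48 | $0.98 | $83.71 | $161.75
6 | $161.75 | $0.65 | $83.71 | $78.69
7 | $78.69 | $0.31 | $79.00 | $0.00
Total paid: $334.06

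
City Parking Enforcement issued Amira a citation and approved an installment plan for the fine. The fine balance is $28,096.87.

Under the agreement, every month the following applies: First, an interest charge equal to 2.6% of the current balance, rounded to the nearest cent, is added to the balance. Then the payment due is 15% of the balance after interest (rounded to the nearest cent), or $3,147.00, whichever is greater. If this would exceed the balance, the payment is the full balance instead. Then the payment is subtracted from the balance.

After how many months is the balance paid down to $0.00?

10

Month 1: opening $28,096.87; interest $730.52 → $28,827.39; payment $4,324.11; balance $24,503.28
Month 2: opening $24,503.28; interest $637.09 → $25,140.37; payment $3,771.06; balance $21,369.31
Month 3: opening $21,369.31; interest $555.60 → $21,924.91; payment $3,288.74; balance $18,636.17
Month 4: opening $18,636.17; interest $484.54 → $19,120.71; payment $3,147.00; balance $15,973.71
Month 5: opening $15,973.71; interest $415.32 → $16,389.03; payment $3,147.00; balance $13,242.03
Month 6: opening $13,242.03; interest $344.29 → $13,586.32; payment $3,147.00; balance $10,439.32
Month 7: opening $10,439.32; interest $271.42 → $10,710.74; payment $3,147.00; balance $7,563.74
Month 8: opening $7,563.74; interest $196.66 → $7,760.40; payment $3,147.00; balance $4,613.40
Month 9: opening $4,613.40; interest $119.95 → $4,733.35; payment $3,147.00; balance $1,586.35
Month 10: opening $1,586.35; interest $41.25 → $1,627.60; payment $1,627.60; balance $0.00
Balance reaches $0.00 in month 10.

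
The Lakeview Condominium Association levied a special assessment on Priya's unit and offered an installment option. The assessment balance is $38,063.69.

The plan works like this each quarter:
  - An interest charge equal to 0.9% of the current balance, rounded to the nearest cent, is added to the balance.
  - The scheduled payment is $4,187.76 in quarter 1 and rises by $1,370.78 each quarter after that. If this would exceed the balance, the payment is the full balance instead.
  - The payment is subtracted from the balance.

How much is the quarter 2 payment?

# | Opening | Interest | Payment | End bal
1 | $38,063.69 | $342.57 | $4,187.76 | $34,218.50
2 | $34,218.50 | $307.97 | $5,558.54 | $28,967.93

$5,558.54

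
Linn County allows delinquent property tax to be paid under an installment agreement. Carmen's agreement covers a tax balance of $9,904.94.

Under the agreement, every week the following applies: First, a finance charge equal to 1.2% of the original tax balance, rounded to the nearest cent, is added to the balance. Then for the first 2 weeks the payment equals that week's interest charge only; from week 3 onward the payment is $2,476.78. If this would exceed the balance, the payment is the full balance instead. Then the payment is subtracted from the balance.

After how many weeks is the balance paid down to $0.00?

# | Opening | Interest | Payment | End bal
1 | $9,904.94 | $118.86 | $118.86 | $9,904.94
2 | $9,904.94 | $118.86 | $118.86 | $9,904.94
3 | $9,904.94 | $118.86 | $2,476.78 | $7,547.02
4 | $7,547.02 | $118.86 | $2,476.78 | $5,189.10
5 | $5,189.10 | $118.86 | $2,476.78 | $2,831.18
6 | $2,831.18 | $118.86 | $2,476.78 | $473.26
7 | $473.26 | $118.86 | $592.12 | $0.00
Balance reaches $0.00 in week 7.

7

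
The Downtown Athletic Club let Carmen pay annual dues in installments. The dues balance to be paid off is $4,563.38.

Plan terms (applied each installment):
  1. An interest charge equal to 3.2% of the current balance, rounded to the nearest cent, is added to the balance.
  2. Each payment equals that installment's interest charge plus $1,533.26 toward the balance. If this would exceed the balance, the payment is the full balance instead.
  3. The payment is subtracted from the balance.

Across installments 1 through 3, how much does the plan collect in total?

# | Opening | Interest | Payment | End bal
1 | $4,563.38 | $146.03 | $1,679.29 | $3,030.12
2 | $3,030.12 | $96.96 | $1,630.22 | $1,496.86
3 | $1,496.86 | $47.90 | $1,544.76 | $0.00
Total paid: $4,854.27

$4,854.27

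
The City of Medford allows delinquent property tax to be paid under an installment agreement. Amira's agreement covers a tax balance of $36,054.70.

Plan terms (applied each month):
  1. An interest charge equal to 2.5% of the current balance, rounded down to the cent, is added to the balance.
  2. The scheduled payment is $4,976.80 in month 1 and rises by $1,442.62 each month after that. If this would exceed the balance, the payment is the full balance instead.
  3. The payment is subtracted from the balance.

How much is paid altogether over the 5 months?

$39,151.68

Month 1: $36,054.70 +$901.36 interest = $36,956.06; pay $4,976.80 → $31,979.26
Month 2: $31,979.26 +$799.48 interest = $32,778.74; pay $6,419.42 → $26,359.32
Month 3: $26,359.32 +$658.98 interest = $27,018.30; pay $7,862.04 → $19,156.26
Month 4: $19,156.26 +$478.90 interest = $19,635.16; pay $9,304.66 → $10,330.50
Month 5: $10,330.50 +$258.26 interest = $10,588.76; pay $10,588.76 → $0.00
Total paid: $39,151.68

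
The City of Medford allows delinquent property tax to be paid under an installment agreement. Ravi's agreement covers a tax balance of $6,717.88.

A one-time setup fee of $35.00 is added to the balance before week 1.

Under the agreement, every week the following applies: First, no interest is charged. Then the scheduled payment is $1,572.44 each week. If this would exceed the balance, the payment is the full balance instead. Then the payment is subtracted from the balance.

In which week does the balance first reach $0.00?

Week 1: opening $6,752.88; payment $1,572.44; balance $5,180.44
Week 2: opening $5,180.44; payment $1,572.44; balance $3,608.00
Week 3: opening $3,608.00; payment $1,572.44; balance $2,035.56
Week 4: opening $2,035.56; payment $1,572.44; balance $463.12
Week 5: opening $463.12; payment $463.12; balance $0.00
Balance reaches $0.00 in week 5.

5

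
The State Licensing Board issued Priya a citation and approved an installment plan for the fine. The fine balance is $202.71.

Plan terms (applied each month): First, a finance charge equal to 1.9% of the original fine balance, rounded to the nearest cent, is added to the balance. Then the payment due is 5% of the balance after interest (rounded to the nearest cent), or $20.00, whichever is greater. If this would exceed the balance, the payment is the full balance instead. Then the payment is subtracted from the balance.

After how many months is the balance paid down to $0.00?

Month 1: opening $202.71; interest $3.85 → $206.56; payment $20.00; balance $186.56
Month 2: opening $186.56; interest $3.85 → $190.41; payment $20.00; balance $170.41
Month 3: opening $170.41; interest $3.85 → $174.26; payment $20.00; balance $154.26
Month 4: opening $154.26; interest $3.85 → $158.11; payment $20.00; balance $138.11
Month 5: opening $138.11; interest $3.85 → $141.96; payment $20.00; balance $121.96
Month 6: opening $121.96; interest $3.85 → $125.81; payment $20.00; balance $105.81
Month 7: opening $105.81; interest $3.85 → $109.66; payment $20.00; balance $89.66
Month 8: opening $89.66; interest $3.85 → $93.51; payment $20.00; balance $73.51
Month 9: opening $73.51; interest $3.85 → $77.36; payment $20.00; balance $57.36
Month 10: opening $57.36; interest $3.85 → $61.21; payment $20.00; balance $41.21
Month 11: opening $41.21; interest $3.85 → $45.06; payment $20.00; balance $25.06
Month 12: opening $25.06; interest $3.85 → $28.91; payment $20.00; balance $8.91
Month 13: opening $8.91; interest $3.85 → $12.76; payment $12.76; balance $0.00
Balance reaches $0.00 in month 13.

13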